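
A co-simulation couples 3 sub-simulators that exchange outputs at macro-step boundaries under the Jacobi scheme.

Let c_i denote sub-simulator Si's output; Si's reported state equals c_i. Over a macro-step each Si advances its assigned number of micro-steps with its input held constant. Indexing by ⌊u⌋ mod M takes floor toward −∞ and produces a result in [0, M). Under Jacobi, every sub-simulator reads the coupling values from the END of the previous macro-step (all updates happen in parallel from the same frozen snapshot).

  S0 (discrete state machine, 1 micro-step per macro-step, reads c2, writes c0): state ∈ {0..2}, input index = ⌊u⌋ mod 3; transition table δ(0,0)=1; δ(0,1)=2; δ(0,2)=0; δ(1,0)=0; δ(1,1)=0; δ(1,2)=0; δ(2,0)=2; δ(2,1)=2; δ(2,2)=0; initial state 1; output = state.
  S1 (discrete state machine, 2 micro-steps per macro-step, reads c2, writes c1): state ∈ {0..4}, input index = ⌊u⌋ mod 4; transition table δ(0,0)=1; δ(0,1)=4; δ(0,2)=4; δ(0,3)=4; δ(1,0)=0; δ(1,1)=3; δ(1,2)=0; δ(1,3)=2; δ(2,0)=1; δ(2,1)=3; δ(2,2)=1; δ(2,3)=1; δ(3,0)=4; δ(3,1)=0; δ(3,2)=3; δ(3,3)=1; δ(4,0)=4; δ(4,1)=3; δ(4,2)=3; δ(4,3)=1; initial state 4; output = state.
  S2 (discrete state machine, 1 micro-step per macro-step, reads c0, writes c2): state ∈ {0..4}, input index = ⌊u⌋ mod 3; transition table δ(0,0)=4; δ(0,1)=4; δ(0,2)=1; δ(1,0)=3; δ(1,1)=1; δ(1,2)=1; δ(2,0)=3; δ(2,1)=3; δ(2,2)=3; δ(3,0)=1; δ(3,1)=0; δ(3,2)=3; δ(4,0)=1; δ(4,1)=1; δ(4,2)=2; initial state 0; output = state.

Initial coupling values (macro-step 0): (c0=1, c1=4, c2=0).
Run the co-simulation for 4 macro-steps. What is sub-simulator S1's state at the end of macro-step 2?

macro 1: S0 reads c2=0 → after 1×micro: 0; S1 reads c2=0 → after 2×micro: 4; S2 reads c0=1 → after 1×micro: 4 ⇒ (c0=0, c1=4, c2=4)
macro 2: S0 reads c2=4 → after 1×micro: 2; S1 reads c2=4 → after 2×micro: 4; S2 reads c0=0 → after 1×micro: 1 ⇒ (c0=2, c1=4, c2=1)
macro 3: S0 reads c2=1 → after 1×micro: 2; S1 reads c2=1 → after 2×micro: 0; S2 reads c0=2 → after 1×micro: 1 ⇒ (c0=2, c1=0, c2=1)
macro 4: S0 reads c2=1 → after 1×micro: 2; S1 reads c2=1 → after 2×micro: 3; S2 reads c0=2 → after 1×micro: 1 ⇒ (c0=2, c1=3, c2=1)

S1 state at macro-step 2 = 4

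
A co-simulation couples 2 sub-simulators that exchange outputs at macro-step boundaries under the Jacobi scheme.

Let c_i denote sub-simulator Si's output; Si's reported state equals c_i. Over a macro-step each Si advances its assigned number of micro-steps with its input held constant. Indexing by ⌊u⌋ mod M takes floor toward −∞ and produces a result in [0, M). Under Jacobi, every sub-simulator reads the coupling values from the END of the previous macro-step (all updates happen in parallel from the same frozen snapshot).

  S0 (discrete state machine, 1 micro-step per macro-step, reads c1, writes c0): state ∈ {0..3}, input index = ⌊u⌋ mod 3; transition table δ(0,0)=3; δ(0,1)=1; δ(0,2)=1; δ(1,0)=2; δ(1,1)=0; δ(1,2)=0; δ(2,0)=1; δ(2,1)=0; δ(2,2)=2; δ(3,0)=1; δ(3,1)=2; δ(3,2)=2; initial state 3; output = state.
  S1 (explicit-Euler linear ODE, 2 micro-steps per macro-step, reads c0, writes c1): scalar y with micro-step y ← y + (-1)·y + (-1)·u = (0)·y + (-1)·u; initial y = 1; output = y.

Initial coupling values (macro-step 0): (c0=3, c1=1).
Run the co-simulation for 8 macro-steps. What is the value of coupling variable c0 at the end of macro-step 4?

macro 1: S0 reads c1=1 → after 1×micro: 2; S1 reads c0=3 → after 2×micro: -3 ⇒ (c0=2, c1=-3)
macro 2: S0 reads c1=-3 → after 1×micro: 1; S1 reads c0=2 → after 2×micro: -2 ⇒ (c0=1, c1=-2)
macro 3: S0 reads c1=-2 → after 1×micro: 0; S1 reads c0=1 → after 2×micro: -1 ⇒ (c0=0, c1=-1)
macro 4: S0 reads c1=-1 → after 1×micro: 1; S1 reads c0=0 → after 2×micro: 0 ⇒ (c0=1, c1=0)
macro 5: S0 reads c1=0 → after 1×micro: 2; S1 reads c0=1 → after 2×micro: -1 ⇒ (c0=2, c1=-1)
macro 6: S0 reads c1=-1 → after 1×micro: 2; S1 reads c0=2 → after 2×micro: -2 ⇒ (c0=2, c1=-2)
macro 7: S0 reads c1=-2 → after 1×micro: 0; S1 reads c0=2 → after 2×micro: -2 ⇒ (c0=0, c1=-2)
macro 8: S0 reads c1=-2 → after 1×micro: 1; S1 reads c0=0 → after 2×micro: 0 ⇒ (c0=1, c1=0)

c0 at macro-step 4 = 1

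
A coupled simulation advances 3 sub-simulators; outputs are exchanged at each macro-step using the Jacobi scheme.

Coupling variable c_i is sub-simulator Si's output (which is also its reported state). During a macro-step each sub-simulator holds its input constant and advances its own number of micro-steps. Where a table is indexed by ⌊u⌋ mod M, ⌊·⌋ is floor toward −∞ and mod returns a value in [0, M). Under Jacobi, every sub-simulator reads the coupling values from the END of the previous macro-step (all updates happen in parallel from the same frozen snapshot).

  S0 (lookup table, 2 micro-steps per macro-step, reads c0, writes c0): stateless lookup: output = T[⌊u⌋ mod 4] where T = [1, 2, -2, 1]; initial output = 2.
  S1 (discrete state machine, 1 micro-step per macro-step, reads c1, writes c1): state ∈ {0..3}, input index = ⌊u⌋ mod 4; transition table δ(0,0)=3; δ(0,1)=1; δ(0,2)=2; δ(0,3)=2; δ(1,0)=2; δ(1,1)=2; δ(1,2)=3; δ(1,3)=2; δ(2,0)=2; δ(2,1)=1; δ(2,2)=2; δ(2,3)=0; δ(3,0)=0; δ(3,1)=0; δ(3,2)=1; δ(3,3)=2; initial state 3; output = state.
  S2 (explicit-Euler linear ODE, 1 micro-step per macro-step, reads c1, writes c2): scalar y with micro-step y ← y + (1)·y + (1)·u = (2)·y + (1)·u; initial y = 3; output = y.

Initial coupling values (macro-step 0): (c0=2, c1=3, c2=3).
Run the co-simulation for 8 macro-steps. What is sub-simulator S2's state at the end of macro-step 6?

S2 state at macro-step 6 = 350

macro 1: S0 reads c0=2 → after 2×micro: -2; S1 reads c1=3 → after 1×micro: 2; S2 reads c1=3 → after 1×micro: 9 ⇒ (c0=-2, c1=2, c2=9)
macro 2: S0 reads c0=-2 → after 2×micro: -2; S1 reads c1=2 → after 1×micro: 2; S2 reads c1=2 → after 1×micro: 20 ⇒ (c0=-2, c1=2, c2=20)
macro 3: S0 reads c0=-2 → after 2×micro: -2; S1 reads c1=2 → after 1×micro: 2; S2 reads c1=2 → after 1×micro: 42 ⇒ (c0=-2, c1=2, c2=42)
macro 4: S0 reads c0=-2 → after 2×micro: -2; S1 reads c1=2 → after 1×micro: 2; S2 reads c1=2 → after 1×micro: 86 ⇒ (c0=-2, c1=2, c2=86)
macro 5: S0 reads c0=-2 → after 2×micro: -2; S1 reads c1=2 → after 1×micro: 2; S2 reads c1=2 → after 1×micro: 174 ⇒ (c0=-2, c1=2, c2=174)
macro 6: S0 reads c0=-2 → after 2×micro: -2; S1 reads c1=2 → after 1×micro: 2; S2 reads c1=2 → after 1×micro: 350 ⇒ (c0=-2, c1=2, c2=350)
macro 7: S0 reads c0=-2 → after 2×micro: -2; S1 reads c1=2 → after 1×micro: 2; S2 reads c1=2 → after 1×micro: 702 ⇒ (c0=-2, c1=2, c2=702)
macro 8: S0 reads c0=-2 → after 2×micro: -2; S1 reads c1=2 → after 1×micro: 2; S2 reads c1=2 → after 1×micro: 1406 ⇒ (c0=-2, c1=2, c2=1406)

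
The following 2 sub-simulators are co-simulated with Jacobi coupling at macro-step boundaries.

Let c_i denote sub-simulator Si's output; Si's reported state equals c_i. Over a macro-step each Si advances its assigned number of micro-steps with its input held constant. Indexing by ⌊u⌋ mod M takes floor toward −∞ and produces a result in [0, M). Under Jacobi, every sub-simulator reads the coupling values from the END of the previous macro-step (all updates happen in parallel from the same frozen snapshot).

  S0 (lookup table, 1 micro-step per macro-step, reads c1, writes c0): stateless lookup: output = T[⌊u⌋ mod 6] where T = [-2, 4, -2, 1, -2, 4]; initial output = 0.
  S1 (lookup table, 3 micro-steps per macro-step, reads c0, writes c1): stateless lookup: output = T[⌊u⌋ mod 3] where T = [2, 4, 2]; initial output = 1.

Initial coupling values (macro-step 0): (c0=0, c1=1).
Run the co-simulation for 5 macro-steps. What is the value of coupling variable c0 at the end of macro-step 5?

c0 at macro-step 5 = -2

macro 1: S0 reads c1=1 → after 1×micro: 4; S1 reads c0=0 → after 3×micro: 2 ⇒ (c0=4, c1=2)
macro 2: S0 reads c1=2 → after 1×micro: -2; S1 reads c0=4 → after 3×micro: 4 ⇒ (c0=-2, c1=4)
macro 3: S0 reads c1=4 → after 1×micro: -2; S1 reads c0=-2 → after 3×micro: 4 ⇒ (c0=-2, c1=4)
macro 4: S0 reads c1=4 → after 1×micro: -2; S1 reads c0=-2 → after 3×micro: 4 ⇒ (c0=-2, c1=4)
macro 5: S0 reads c1=4 → after 1×micro: -2; S1 reads c0=-2 → after 3×micro: 4 ⇒ (c0=-2, c1=4)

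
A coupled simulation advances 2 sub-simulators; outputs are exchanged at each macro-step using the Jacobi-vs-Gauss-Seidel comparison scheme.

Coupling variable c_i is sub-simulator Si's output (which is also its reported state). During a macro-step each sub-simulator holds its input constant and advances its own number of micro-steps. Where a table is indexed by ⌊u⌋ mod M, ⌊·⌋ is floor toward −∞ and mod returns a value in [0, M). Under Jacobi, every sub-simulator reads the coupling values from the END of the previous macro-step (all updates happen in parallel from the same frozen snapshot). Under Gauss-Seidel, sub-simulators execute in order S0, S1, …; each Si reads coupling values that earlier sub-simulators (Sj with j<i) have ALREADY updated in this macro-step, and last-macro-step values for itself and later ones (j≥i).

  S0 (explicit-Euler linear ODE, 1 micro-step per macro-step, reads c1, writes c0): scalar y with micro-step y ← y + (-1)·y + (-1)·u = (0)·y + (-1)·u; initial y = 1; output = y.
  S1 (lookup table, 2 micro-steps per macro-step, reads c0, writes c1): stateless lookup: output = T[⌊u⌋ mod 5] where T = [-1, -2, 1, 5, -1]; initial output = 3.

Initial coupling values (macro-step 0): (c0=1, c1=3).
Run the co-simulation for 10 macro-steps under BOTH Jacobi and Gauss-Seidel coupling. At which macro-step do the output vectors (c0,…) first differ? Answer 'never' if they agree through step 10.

[Jacobi] macro 1: S0 reads c1=3 → after 1×micro: -3; S1 reads c0=1 → after 2×micro: -2 ⇒ (c0=-3, c1=-2)
[Jacobi] macro 2: S0 reads c1=-2 → after 1×micro: 2; S1 reads c0=-3 → after 2×micro: 1 ⇒ (c0=2, c1=1)
[Jacobi] macro 3: S0 reads c1=1 → after 1×micro: -1; S1 reads c0=2 → after 2×micro: 1 ⇒ (c0=-1, c1=1)
[Jacobi] macro 4: S0 reads c1=1 → after 1×micro: -1; S1 reads c0=-1 → after 2×micro: -1 ⇒ (c0=-1, c1=-1)
[Jacobi] macro 5: S0 reads c1=-1 → after 1×micro: 1; S1 reads c0=-1 → after 2×micro: -1 ⇒ (c0=1, c1=-1)
[Jacobi] macro 6: S0 reads c1=-1 → after 1×micro: 1; S1 reads c0=1 → after 2×micro: -2 ⇒ (c0=1, c1=-2)
[Jacobi] macro 7: S0 reads c1=-2 → after 1×micro: 2; S1 reads c0=1 → after 2×micro: -2 ⇒ (c0=2, c1=-2)
[Jacobi] macro 8: S0 reads c1=-2 → after 1×micro: 2; S1 reads c0=2 → after 2×micro: 1 ⇒ (c0=2, c1=1)
[Jacobi] macro 9: S0 reads c1=1 → after 1×micro: -1; S1 reads c0=2 → after 2×micro: 1 ⇒ (c0=-1, c1=1)
[Jacobi] macro 10: S0 reads c1=1 → after 1×micro: -1; S1 reads c0=-1 → after 2×micro: -1 ⇒ (c0=-1, c1=-1)
[Gauss-Seidel] macro 1: S0 reads c1=3 → after 1×micro: -3; S1 reads c0=-3 → after 2×micro: 1 ⇒ (c0=-3, c1=1)
[Gauss-Seidel] macro 2: S0 reads c1=1 → after 1×micro: -1; S1 reads c0=-1 → after 2×micro: -1 ⇒ (c0=-1, c1=-1)
[Gauss-Seidel] macro 3: S0 reads c1=-1 → after 1×micro: 1; S1 reads c0=1 → after 2×micro: -2 ⇒ (c0=1, c1=-2)
[Gauss-Seidel] macro 4: S0 reads c1=-2 → after 1×micro: 2; S1 reads c0=2 → after 2×micro: 1 ⇒ (c0=2, c1=1)
[Gauss-Seidel] macro 5: S0 reads c1=1 → after 1×micro: -1; S1 reads c0=-1 → after 2×micro: -1 ⇒ (c0=-1, c1=-1)
[Gauss-Seidel] macro 6: S0 reads c1=-1 → after 1×micro: 1; S1 reads c0=1 → after 2×micro: -2 ⇒ (c0=1, c1=-2)
[Gauss-Seidel] macro 7: S0 reads c1=-2 → after 1×micro: 2; S1 reads c0=2 → after 2×micro: 1 ⇒ (c0=2, c1=1)
[Gauss-Seidel] macro 8: S0 reads c1=1 → after 1×micro: -1; S1 reads c0=-1 → after 2×micro: -1 ⇒ (c0=-1, c1=-1)
[Gauss-Seidel] macro 9: S0 reads c1=-1 → after 1×micro: 1; S1 reads c0=1 → after 2×micro: -2 ⇒ (c0=1, c1=-2)
[Gauss-Seidel] macro 10: S0 reads c1=-2 → after 1×micro: 2; S1 reads c0=2 → after 2×micro: 1 ⇒ (c0=2, c1=1)

first divergence at macro-step: 1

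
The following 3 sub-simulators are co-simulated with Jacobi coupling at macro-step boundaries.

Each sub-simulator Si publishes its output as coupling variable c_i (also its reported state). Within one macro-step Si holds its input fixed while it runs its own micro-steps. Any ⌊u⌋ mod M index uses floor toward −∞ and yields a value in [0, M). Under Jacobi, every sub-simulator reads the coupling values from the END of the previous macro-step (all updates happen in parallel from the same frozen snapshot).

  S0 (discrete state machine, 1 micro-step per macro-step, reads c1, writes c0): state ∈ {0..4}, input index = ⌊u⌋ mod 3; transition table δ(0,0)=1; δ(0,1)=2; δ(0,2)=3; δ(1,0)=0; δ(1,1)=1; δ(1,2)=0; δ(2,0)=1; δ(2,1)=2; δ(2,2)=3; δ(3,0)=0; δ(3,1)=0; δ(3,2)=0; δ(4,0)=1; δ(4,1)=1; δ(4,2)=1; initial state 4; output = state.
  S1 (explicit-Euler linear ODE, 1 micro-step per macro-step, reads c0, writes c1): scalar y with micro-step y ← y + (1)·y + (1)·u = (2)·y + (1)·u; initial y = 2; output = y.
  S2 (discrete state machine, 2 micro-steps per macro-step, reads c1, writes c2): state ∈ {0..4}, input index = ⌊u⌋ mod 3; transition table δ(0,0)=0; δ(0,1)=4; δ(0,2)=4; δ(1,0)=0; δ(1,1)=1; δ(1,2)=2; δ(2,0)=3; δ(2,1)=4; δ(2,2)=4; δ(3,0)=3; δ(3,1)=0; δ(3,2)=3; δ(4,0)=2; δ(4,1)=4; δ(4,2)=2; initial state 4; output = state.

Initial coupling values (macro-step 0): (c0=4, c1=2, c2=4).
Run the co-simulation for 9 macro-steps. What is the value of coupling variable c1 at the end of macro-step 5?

c1 at macro-step 5 = 142

macro 1: S0 reads c1=2 → after 1×micro: 1; S1 reads c0=4 → after 1×micro: 8; S2 reads c1=2 → after 2×micro: 4 ⇒ (c0=1, c1=8, c2=4)
macro 2: S0 reads c1=8 → after 1×micro: 0; S1 reads c0=1 → after 1×micro: 17; S2 reads c1=8 → after 2×micro: 4 ⇒ (c0=0, c1=17, c2=4)
macro 3: S0 reads c1=17 → after 1×micro: 3; S1 reads c0=0 → after 1×micro: 34; S2 reads c1=17 → after 2×micro: 4 ⇒ (c0=3, c1=34, c2=4)
macro 4: S0 reads c1=34 → after 1×micro: 0; S1 reads c0=3 → after 1×micro: 71; S2 reads c1=34 → after 2×micro: 4 ⇒ (c0=0, c1=71, c2=4)
macro 5: S0 reads c1=71 → after 1×micro: 3; S1 reads c0=0 → after 1×micro: 142; S2 reads c1=71 → after 2×micro: 4 ⇒ (c0=3, c1=142, c2=4)
macro 6: S0 reads c1=142 → after 1×micro: 0; S1 reads c0=3 → after 1×micro: 287; S2 reads c1=142 → after 2×micro: 4 ⇒ (c0=0, c1=287, c2=4)
macro 7: S0 reads c1=287 → after 1×micro: 3; S1 reads c0=0 → after 1×micro: 574; S2 reads c1=287 → after 2×micro: 4 ⇒ (c0=3, c1=574, c2=4)
macro 8: S0 reads c1=574 → after 1×micro: 0; S1 reads c0=3 → after 1×micro: 1151; S2 reads c1=574 → after 2×micro: 4 ⇒ (c0=0, c1=1151, c2=4)
macro 9: S0 reads c1=1151 → after 1×micro: 3; S1 reads c0=0 → after 1×micro: 2302; S2 reads c1=1151 → after 2×micro: 4 ⇒ (c0=3, c1=2302, c2=4)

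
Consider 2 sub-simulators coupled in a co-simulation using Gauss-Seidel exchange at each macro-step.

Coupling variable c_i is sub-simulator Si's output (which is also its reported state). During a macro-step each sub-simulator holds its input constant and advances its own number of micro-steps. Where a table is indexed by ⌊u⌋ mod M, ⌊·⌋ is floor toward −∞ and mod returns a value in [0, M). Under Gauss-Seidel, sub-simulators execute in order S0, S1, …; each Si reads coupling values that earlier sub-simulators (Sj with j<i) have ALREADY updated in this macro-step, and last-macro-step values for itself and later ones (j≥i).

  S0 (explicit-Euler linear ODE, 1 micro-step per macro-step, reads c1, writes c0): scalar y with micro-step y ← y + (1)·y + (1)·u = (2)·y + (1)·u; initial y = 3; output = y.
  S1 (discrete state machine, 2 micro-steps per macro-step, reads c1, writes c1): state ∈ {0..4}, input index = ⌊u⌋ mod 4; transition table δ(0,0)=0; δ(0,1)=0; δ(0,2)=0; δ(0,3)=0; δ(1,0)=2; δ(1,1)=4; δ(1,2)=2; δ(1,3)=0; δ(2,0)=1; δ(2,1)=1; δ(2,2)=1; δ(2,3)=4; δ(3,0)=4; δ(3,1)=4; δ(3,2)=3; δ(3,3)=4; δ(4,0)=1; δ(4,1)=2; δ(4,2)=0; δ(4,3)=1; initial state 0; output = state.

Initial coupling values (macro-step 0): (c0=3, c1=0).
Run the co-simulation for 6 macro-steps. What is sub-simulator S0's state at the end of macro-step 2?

S0 state at macro-step 2 = 12

macro 1: S0 reads c1=0 → after 1×micro: 6; S1 reads c1=0 → after 2×micro: 0 ⇒ (c0=6, c1=0)
macro 2: S0 reads c1=0 → after 1×micro: 12; S1 reads c1=0 → after 2×micro: 0 ⇒ (c0=12, c1=0)
macro 3: S0 reads c1=0 → after 1×micro: 24; S1 reads c1=0 → after 2×micro: 0 ⇒ (c0=24, c1=0)
macro 4: S0 reads c1=0 → after 1×micro: 48; S1 reads c1=0 → after 2×micro: 0 ⇒ (c0=48, c1=0)
macro 5: S0 reads c1=0 → after 1×micro: 96; S1 reads c1=0 → after 2×micro: 0 ⇒ (c0=96, c1=0)
macro 6: S0 reads c1=0 → after 1×micro: 192; S1 reads c1=0 → after 2×micro: 0 ⇒ (c0=192, c1=0)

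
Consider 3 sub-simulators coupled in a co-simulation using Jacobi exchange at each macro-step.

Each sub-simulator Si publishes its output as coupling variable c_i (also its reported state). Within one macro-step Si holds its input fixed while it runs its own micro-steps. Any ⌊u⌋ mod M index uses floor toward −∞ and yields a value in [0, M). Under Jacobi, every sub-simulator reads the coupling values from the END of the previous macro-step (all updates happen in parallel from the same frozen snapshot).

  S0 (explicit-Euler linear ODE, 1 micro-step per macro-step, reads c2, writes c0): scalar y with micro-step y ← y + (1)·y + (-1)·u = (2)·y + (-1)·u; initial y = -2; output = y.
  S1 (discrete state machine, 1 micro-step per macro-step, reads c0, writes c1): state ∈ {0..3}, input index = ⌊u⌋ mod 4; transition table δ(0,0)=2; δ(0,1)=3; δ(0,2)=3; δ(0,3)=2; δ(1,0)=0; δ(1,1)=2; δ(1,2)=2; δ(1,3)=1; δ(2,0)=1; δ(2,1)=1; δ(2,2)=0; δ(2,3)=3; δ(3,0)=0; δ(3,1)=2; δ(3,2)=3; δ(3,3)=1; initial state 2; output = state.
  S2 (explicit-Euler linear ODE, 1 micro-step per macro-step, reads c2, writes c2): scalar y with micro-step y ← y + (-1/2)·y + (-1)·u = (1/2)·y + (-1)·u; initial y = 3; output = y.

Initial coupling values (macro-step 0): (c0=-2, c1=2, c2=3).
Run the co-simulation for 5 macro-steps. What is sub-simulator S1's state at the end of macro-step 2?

macro 1: S0 reads c2=3 → after 1×micro: -7; S1 reads c0=-2 → after 1×micro: 0; S2 reads c2=3 → after 1×micro: -3/2 ⇒ (c0=-7, c1=0, c2=-3/2)
macro 2: S0 reads c2=-3/2 → after 1×micro: -25/2; S1 reads c0=-7 → after 1×micro: 3; S2 reads c2=-3/2 → after 1×micro: 3/4 ⇒ (c0=-25/2, c1=3, c2=3/4)
macro 3: S0 reads c2=3/4 → after 1×micro: -103/4; S1 reads c0=-25/2 → after 1×micro: 1; S2 reads c2=3/4 → after 1×micro: -3/8 ⇒ (c0=-103/4, c1=1, c2=-3/8)
macro 4: S0 reads c2=-3/8 → after 1×micro: -409/8; S1 reads c0=-103/4 → after 1×micro: 2; S2 reads c2=-3/8 → after 1×micro: 3/16 ⇒ (c0=-409/8, c1=2, c2=3/16)
macro 5: S0 reads c2=3/16 → after 1×micro: -1639/16; S1 reads c0=-409/8 → after 1×micro: 1; S2 reads c2=3/16 → after 1×micro: -3/32 ⇒ (c0=-1639/16, c1=1, c2=-3/32)

S1 state at macro-step 2 = 3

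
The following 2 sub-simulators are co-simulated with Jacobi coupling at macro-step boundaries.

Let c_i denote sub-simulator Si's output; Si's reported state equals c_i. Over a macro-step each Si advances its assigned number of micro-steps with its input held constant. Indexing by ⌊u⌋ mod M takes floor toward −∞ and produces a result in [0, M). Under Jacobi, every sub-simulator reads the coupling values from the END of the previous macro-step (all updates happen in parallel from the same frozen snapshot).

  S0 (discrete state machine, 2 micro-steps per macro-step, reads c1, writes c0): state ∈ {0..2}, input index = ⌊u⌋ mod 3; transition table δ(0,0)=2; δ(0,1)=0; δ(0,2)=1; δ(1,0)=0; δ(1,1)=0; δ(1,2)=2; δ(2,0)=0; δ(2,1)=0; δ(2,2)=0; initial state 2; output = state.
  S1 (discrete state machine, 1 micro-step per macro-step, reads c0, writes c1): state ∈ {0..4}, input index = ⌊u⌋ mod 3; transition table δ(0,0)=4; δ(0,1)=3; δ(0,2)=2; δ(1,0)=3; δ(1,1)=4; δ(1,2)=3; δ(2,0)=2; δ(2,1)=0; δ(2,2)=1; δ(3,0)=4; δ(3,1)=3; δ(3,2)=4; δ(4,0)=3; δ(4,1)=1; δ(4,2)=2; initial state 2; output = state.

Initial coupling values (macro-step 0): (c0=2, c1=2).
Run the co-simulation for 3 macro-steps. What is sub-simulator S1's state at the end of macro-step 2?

S1 state at macro-step 2 = 4

macro 1: S0 reads c1=2 → after 2×micro: 1; S1 reads c0=2 → after 1×micro: 1 ⇒ (c0=1, c1=1)
macro 2: S0 reads c1=1 → after 2×micro: 0; S1 reads c0=1 → after 1×micro: 4 ⇒ (c0=0, c1=4)
macro 3: S0 reads c1=4 → after 2×micro: 0; S1 reads c0=0 → after 1×micro: 3 ⇒ (c0=0, c1=3)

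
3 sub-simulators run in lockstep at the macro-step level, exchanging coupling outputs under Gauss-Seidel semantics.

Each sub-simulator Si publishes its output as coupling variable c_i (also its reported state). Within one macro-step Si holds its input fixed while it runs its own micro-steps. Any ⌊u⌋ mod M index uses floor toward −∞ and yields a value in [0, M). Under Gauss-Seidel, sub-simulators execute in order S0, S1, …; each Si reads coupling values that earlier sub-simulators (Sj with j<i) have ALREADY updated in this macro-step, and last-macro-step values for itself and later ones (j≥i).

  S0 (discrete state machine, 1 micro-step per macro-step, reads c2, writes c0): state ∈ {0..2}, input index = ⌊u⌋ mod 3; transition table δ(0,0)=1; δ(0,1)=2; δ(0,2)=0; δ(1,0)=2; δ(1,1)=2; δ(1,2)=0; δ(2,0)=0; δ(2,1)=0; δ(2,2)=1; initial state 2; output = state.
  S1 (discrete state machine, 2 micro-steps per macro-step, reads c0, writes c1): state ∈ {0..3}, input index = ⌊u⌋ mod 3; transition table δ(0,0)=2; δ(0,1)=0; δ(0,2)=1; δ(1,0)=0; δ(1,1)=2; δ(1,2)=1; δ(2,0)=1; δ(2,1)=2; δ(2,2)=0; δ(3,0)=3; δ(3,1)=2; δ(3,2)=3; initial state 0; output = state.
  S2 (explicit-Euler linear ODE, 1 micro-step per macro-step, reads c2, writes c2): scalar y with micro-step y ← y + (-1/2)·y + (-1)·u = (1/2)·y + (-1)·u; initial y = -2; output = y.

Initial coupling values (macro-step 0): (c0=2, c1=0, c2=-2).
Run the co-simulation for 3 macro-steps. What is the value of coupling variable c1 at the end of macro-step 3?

macro 1: S0 reads c2=-2 → after 1×micro: 0; S1 reads c0=0 → after 2×micro: 1; S2 reads c2=-2 → after 1×micro: 1 ⇒ (c0=0, c1=1, c2=1)
macro 2: S0 reads c2=1 → after 1×micro: 2; S1 reads c0=2 → after 2×micro: 1; S2 reads c2=1 → after 1×micro: -1/2 ⇒ (c0=2, c1=1, c2=-1/2)
macro 3: S0 reads c2=-1/2 → after 1×micro: 1; S1 reads c0=1 → after 2×micro: 2; S2 reads c2=-1/2 → after 1×micro: 1/4 ⇒ (c0=1, c1=2, c2=1/4)

c1 at macro-step 3 = 2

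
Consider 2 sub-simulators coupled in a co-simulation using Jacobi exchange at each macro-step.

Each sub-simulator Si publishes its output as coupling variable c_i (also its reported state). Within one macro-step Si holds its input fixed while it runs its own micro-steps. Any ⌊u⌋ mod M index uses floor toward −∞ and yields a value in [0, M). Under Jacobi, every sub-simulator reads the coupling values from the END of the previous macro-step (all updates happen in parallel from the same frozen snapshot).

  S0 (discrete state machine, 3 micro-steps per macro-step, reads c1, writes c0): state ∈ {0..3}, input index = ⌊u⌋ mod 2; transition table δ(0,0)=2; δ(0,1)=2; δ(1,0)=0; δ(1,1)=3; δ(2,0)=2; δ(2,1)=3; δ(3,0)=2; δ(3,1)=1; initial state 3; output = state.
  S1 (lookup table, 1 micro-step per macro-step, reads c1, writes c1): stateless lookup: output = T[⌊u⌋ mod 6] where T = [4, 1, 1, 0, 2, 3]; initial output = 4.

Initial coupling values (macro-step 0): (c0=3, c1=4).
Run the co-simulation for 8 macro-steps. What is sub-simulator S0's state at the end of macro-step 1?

S0 state at macro-step 1 = 2

macro 1: S0 reads c1=4 → after 3×micro: 2; S1 reads c1=4 → after 1×micro: 2 ⇒ (c0=2, c1=2)
macro 2: S0 reads c1=2 → after 3×micro: 2; S1 reads c1=2 → after 1×micro: 1 ⇒ (c0=2, c1=1)
macro 3: S0 reads c1=1 → after 3×micro: 3; S1 reads c1=1 → after 1×micro: 1 ⇒ (c0=3, c1=1)
macro 4: S0 reads c1=1 → after 3×micro: 1; S1 reads c1=1 → after 1×micro: 1 ⇒ (c0=1, c1=1)
macro 5: S0 reads c1=1 → after 3×micro: 3; S1 reads c1=1 → after 1×micro: 1 ⇒ (c0=3, c1=1)
macro 6: S0 reads c1=1 → after 3×micro: 1; S1 reads c1=1 → after 1×micro: 1 ⇒ (c0=1, c1=1)
macro 7: S0 reads c1=1 → after 3×micro: 3; S1 reads c1=1 → after 1×micro: 1 ⇒ (c0=3, c1=1)
macro 8: S0 reads c1=1 → after 3×micro: 1; S1 reads c1=1 → after 1×micro: 1 ⇒ (c0=1, c1=1)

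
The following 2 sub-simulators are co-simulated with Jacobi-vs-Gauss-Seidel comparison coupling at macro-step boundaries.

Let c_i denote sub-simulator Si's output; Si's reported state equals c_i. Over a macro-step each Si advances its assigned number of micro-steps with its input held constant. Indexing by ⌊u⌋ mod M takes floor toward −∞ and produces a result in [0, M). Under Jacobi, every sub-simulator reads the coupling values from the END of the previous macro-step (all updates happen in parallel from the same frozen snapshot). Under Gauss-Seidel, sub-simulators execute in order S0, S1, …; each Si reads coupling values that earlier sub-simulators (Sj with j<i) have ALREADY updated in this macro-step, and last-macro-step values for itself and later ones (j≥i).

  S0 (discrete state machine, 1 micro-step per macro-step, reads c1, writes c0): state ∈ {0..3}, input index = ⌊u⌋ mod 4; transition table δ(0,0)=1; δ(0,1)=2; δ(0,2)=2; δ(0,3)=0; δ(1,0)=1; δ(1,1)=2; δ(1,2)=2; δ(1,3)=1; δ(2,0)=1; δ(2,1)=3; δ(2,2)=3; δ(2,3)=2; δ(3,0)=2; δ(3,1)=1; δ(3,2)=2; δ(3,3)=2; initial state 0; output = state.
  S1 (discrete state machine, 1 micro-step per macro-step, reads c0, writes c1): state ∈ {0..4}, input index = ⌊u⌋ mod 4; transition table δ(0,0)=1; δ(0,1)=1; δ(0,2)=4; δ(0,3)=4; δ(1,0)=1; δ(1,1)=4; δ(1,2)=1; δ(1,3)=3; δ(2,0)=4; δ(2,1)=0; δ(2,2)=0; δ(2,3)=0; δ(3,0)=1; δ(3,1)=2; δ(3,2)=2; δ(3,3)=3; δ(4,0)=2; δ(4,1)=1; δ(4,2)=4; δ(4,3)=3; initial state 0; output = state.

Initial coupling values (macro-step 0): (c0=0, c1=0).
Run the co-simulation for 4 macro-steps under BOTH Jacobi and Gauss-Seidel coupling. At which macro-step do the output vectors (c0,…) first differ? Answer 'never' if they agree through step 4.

first divergence at macro-step: 2

[Jacobi] macro 1: S0 reads c1=0 → after 1×micro: 1; S1 reads c0=0 → after 1×micro: 1 ⇒ (c0=1, c1=1)
[Jacobi] macro 2: S0 reads c1=1 → after 1×micro: 2; S1 reads c0=1 → after 1×micro: 4 ⇒ (c0=2, c1=4)
[Jacobi] macro 3: S0 reads c1=4 → after 1×micro: 1; S1 reads c0=2 → after 1×micro: 4 ⇒ (c0=1, c1=4)
[Jacobi] macro 4: S0 reads c1=4 → after 1×micro: 1; S1 reads c0=1 → after 1×micro: 1 ⇒ (c0=1, c1=1)
[Gauss-Seidel] macro 1: S0 reads c1=0 → after 1×micro: 1; S1 reads c0=1 → after 1×micro: 1 ⇒ (c0=1, c1=1)
[Gauss-Seidel] macro 2: S0 reads c1=1 → after 1×micro: 2; S1 reads c0=2 → after 1×micro: 1 ⇒ (c0=2, c1=1)
[Gauss-Seidel] macro 3: S0 reads c1=1 → after 1×micro: 3; S1 reads c0=3 → after 1×micro: 3 ⇒ (c0=3, c1=3)
[Gauss-Seidel] macro 4: S0 reads c1=3 → after 1×micro: 2; S1 reads c0=2 → after 1×micro: 2 ⇒ (c0=2, c1=2)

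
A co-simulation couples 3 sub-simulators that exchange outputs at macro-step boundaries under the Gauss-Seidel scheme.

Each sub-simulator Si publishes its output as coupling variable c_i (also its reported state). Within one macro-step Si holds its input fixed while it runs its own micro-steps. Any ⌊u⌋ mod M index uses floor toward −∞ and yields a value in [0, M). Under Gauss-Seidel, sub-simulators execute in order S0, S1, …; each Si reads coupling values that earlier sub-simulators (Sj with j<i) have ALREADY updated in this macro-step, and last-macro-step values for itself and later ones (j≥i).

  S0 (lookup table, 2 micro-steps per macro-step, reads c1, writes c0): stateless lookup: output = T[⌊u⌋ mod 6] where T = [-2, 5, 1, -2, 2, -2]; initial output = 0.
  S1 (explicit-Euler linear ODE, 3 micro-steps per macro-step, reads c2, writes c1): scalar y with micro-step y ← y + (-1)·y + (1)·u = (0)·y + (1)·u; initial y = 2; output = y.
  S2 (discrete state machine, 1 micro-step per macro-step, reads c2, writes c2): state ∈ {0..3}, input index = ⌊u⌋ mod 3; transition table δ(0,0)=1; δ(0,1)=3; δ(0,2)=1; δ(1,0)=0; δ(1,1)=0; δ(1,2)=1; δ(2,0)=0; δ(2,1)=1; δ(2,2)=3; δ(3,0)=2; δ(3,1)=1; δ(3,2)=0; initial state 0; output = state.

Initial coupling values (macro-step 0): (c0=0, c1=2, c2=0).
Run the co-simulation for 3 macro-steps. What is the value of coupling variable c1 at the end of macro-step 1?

c1 at macro-step 1 = 0

macro 1: S0 reads c1=2 → after 2×micro: 1; S1 reads c2=0 → after 3×micro: 0; S2 reads c2=0 → after 1×micro: 1 ⇒ (c0=1, c1=0, c2=1)
macro 2: S0 reads c1=0 → after 2×micro: -2; S1 reads c2=1 → after 3×micro: 1; S2 reads c2=1 → after 1×micro: 0 ⇒ (c0=-2, c1=1, c2=0)
macro 3: S0 reads c1=1 → after 2×micro: 5; S1 reads c2=0 → after 3×micro: 0; S2 reads c2=0 → after 1×micro: 1 ⇒ (c0=5, c1=0, c2=1)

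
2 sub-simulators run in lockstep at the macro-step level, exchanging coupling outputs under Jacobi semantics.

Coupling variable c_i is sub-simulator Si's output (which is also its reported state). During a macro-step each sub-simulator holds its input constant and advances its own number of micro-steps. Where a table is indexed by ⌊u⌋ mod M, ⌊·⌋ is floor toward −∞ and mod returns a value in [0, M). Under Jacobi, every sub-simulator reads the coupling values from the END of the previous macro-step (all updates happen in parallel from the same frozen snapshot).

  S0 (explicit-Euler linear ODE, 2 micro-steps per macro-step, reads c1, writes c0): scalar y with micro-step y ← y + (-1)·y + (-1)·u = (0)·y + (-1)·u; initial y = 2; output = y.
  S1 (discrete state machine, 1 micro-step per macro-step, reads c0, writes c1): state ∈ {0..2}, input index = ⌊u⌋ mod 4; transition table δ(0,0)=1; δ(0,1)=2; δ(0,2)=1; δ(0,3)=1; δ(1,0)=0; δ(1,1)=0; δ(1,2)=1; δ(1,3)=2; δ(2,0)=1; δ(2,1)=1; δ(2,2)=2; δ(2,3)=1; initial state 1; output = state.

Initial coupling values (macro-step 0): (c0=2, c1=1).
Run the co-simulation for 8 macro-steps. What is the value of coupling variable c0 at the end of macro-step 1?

macro 1: S0 reads c1=1 → after 2×micro: -1; S1 reads c0=2 → after 1×micro: 1 ⇒ (c0=-1, c1=1)
macro 2: S0 reads c1=1 → after 2×micro: -1; S1 reads c0=-1 → after 1×micro: 2 ⇒ (c0=-1, c1=2)
macro 3: S0 reads c1=2 → after 2×micro: -2; S1 reads c0=-1 → after 1×micro: 1 ⇒ (c0=-2, c1=1)
macro 4: S0 reads c1=1 → after 2×micro: -1; S1 reads c0=-2 → after 1×micro: 1 ⇒ (c0=-1, c1=1)
macro 5: S0 reads c1=1 → after 2×micro: -1; S1 reads c0=-1 → after 1×micro: 2 ⇒ (c0=-1, c1=2)
macro 6: S0 reads c1=2 → after 2×micro: -2; S1 reads c0=-1 → after 1×micro: 1 ⇒ (c0=-2, c1=1)
macro 7: S0 reads c1=1 → after 2×micro: -1; S1 reads c0=-2 → after 1×micro: 1 ⇒ (c0=-1, c1=1)
macro 8: S0 reads c1=1 → after 2×micro: -1; S1 reads c0=-1 → after 1×micro: 2 ⇒ (c0=-1, c1=2)

c0 at macro-step 1 = -1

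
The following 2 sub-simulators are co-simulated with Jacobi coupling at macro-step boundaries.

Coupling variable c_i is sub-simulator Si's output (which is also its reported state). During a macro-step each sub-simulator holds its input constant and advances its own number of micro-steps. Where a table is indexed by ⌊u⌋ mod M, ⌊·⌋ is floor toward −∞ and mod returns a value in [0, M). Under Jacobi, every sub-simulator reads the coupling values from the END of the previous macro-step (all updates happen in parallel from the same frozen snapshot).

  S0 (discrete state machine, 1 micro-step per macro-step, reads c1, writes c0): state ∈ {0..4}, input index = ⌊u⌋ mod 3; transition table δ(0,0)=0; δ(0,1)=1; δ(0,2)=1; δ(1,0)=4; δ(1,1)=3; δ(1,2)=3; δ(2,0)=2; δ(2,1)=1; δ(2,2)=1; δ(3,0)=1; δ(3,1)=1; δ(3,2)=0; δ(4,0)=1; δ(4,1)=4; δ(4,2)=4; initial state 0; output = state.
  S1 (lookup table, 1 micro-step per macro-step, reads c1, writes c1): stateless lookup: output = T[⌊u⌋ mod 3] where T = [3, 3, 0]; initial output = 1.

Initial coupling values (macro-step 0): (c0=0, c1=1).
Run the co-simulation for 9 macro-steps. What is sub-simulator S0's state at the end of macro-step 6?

macro 1: S0 reads c1=1 → after 1×micro: 1; S1 reads c1=1 → after 1×micro: 3 ⇒ (c0=1, c1=3)
macro 2: S0 reads c1=3 → after 1×micro: 4; S1 reads c1=3 → after 1×micro: 3 ⇒ (c0=4, c1=3)
macro 3: S0 reads c1=3 → after 1×micro: 1; S1 reads c1=3 → after 1×micro: 3 ⇒ (c0=1, c1=3)
macro 4: S0 reads c1=3 → after 1×micro: 4; S1 reads c1=3 → after 1×micro: 3 ⇒ (c0=4, c1=3)
macro 5: S0 reads c1=3 → after 1×micro: 1; S1 reads c1=3 → after 1×micro: 3 ⇒ (c0=1, c1=3)
macro 6: S0 reads c1=3 → after 1×micro: 4; S1 reads c1=3 → after 1×micro: 3 ⇒ (c0=4, c1=3)
macro 7: S0 reads c1=3 → after 1×micro: 1; S1 reads c1=3 → after 1×micro: 3 ⇒ (c0=1, c1=3)
macro 8: S0 reads c1=3 → after 1×micro: 4; S1 reads c1=3 → after 1×micro: 3 ⇒ (c0=4, c1=3)
macro 9: S0 reads c1=3 → after 1×micro: 1; S1 reads c1=3 → after 1×micro: 3 ⇒ (c0=1, c1=3)

S0 state at macro-step 6 = 4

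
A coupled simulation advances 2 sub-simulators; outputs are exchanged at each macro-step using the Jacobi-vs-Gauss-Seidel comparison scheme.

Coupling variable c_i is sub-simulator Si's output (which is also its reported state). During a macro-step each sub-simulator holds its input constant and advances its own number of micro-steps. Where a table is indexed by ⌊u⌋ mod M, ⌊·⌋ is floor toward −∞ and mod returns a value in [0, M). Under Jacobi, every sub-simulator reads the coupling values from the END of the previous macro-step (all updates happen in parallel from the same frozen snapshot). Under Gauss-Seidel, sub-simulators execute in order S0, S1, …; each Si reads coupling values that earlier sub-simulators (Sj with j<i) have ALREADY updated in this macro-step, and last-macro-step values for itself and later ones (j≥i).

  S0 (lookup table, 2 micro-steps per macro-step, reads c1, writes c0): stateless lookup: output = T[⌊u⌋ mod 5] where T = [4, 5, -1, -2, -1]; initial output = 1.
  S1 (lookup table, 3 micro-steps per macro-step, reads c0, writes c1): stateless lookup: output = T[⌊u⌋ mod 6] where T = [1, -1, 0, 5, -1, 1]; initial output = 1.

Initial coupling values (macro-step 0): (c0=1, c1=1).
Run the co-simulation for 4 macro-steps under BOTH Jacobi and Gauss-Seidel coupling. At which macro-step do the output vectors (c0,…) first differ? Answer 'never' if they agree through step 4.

[Jacobi] macro 1: S0 reads c1=1 → after 2×micro: 5; S1 reads c0=1 → after 3×micro: -1 ⇒ (c0=5, c1=-1)
[Jacobi] macro 2: S0 reads c1=-1 → after 2×micro: -1; S1 reads c0=5 → after 3×micro: 1 ⇒ (c0=-1, c1=1)
[Jacobi] macro 3: S0 reads c1=1 → after 2×micro: 5; S1 reads c0=-1 → after 3×micro: 1 ⇒ (c0=5, c1=1)
[Jacobi] macro 4: S0 reads c1=1 → after 2×micro: 5; S1 reads c0=5 → after 3×micro: 1 ⇒ (c0=5, c1=1)
[Gauss-Seidel] macro 1: S0 reads c1=1 → after 2×micro: 5; S1 reads c0=5 → after 3×micro: 1 ⇒ (c0=5, c1=1)
[Gauss-Seidel] macro 2: S0 reads c1=1 → after 2×micro: 5; S1 reads c0=5 → after 3×micro: 1 ⇒ (c0=5, c1=1)
[Gauss-Seidel] macro 3: S0 reads c1=1 → after 2×micro: 5; S1 reads c0=5 → after 3×micro: 1 ⇒ (c0=5, c1=1)
[Gauss-Seidel] macro 4: S0 reads c1=1 → after 2×micro: 5; S1 reads c0=5 → after 3×micro: 1 ⇒ (c0=5, c1=1)

first divergence at macro-step: 1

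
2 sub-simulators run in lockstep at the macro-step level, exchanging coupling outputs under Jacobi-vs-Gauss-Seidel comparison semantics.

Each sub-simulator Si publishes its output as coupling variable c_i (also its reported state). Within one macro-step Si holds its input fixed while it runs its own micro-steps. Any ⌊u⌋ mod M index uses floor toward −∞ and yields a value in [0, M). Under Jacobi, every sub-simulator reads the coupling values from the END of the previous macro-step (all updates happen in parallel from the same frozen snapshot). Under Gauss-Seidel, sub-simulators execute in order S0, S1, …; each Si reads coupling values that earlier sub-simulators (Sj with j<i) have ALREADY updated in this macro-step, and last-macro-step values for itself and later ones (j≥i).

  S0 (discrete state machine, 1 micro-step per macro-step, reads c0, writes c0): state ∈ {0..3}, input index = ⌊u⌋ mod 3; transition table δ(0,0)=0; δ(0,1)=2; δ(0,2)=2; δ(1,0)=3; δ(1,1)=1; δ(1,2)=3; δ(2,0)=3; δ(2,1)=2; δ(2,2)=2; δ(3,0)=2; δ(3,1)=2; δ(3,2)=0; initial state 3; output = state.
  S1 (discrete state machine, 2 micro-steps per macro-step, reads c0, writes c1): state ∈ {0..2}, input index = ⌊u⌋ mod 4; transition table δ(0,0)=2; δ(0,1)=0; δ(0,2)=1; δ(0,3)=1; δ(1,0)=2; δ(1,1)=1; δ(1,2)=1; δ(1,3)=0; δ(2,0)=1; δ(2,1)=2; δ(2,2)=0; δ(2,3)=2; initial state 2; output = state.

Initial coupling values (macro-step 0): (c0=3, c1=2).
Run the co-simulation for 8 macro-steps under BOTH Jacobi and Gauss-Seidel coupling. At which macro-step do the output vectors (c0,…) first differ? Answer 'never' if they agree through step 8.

first divergence at macro-step: 1

[Jacobi] macro 1: S0 reads c0=3 → after 1×micro: 2; S1 reads c0=3 → after 2×micro: 2 ⇒ (c0=2, c1=2)
[Jacobi] macro 2: S0 reads c0=2 → after 1×micro: 2; S1 reads c0=2 → after 2×micro: 1 ⇒ (c0=2, c1=1)
[Jacobi] macro 3: S0 reads c0=2 → after 1×micro: 2; S1 reads c0=2 → after 2×micro: 1 ⇒ (c0=2, c1=1)
[Jacobi] macro 4: S0 reads c0=2 → after 1×micro: 2; S1 reads c0=2 → after 2×micro: 1 ⇒ (c0=2, c1=1)
[Jacobi] macro 5: S0 reads c0=2 → after 1×micro: 2; S1 reads c0=2 → after 2×micro: 1 ⇒ (c0=2, c1=1)
[Jacobi] macro 6: S0 reads c0=2 → after 1×micro: 2; S1 reads c0=2 → after 2×micro: 1 ⇒ (c0=2, c1=1)
[Jacobi] macro 7: S0 reads c0=2 → after 1×micro: 2; S1 reads c0=2 → after 2×micro: 1 ⇒ (c0=2, c1=1)
[Jacobi] macro 8: S0 reads c0=2 → after 1×micro: 2; S1 reads c0=2 → after 2×micro: 1 ⇒ (c0=2, c1=1)
[Gauss-Seidel] macro 1: S0 reads c0=3 → after 1×micro: 2; S1 reads c0=2 → after 2×micro: 1 ⇒ (c0=2, c1=1)
[Gauss-Seidel] macro 2: S0 reads c0=2 → after 1×micro: 2; S1 reads c0=2 → after 2×micro: 1 ⇒ (c0=2, c1=1)
[Gauss-Seidel] macro 3: S0 reads c0=2 → after 1×micro: 2; S1 reads c0=2 → after 2×micro: 1 ⇒ (c0=2, c1=1)
[Gauss-Seidel] macro 4: S0 reads c0=2 → after 1×micro: 2; S1 reads c0=2 → after 2×micro: 1 ⇒ (c0=2, c1=1)
[Gauss-Seidel] macro 5: S0 reads c0=2 → after 1×micro: 2; S1 reads c0=2 → after 2×micro: 1 ⇒ (c0=2, c1=1)
[Gauss-Seidel] macro 6: S0 reads c0=2 → after 1×micro: 2; S1 reads c0=2 → after 2×micro: 1 ⇒ (c0=2, c1=1)
[Gauss-Seidel] macro 7: S0 reads c0=2 → after 1×micro: 2; S1 reads c0=2 → after 2×micro: 1 ⇒ (c0=2, c1=1)
[Gauss-Seidel] macro 8: S0 reads c0=2 → after 1×micro: 2; S1 reads c0=2 → after 2×micro: 1 ⇒ (c0=2, c1=1)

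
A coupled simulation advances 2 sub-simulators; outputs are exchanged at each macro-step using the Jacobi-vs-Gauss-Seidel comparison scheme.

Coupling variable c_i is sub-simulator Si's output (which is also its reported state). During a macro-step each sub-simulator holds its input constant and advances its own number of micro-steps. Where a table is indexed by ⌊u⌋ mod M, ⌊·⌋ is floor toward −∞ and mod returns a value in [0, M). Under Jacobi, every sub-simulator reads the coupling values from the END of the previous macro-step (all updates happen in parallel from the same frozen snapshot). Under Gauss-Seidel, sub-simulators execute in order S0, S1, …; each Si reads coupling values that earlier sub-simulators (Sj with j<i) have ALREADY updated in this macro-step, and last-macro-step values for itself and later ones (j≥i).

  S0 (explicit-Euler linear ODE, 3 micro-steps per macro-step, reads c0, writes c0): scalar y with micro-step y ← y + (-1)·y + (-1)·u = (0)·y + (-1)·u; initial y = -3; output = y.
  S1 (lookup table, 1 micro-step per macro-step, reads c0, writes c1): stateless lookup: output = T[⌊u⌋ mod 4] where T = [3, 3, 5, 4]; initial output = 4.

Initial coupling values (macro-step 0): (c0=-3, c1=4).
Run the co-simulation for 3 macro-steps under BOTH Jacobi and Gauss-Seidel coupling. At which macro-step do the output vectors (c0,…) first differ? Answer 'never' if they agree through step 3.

[Jacobi] macro 1: S0 reads c0=-3 → after 3×micro: 3; S1 reads c0=-3 → after 1×micro: 3 ⇒ (c0=3, c1=3)
[Jacobi] macro 2: S0 reads c0=3 → after 3×micro: -3; S1 reads c0=3 → after 1×micro: 4 ⇒ (c0=-3, c1=4)
[Jacobi] macro 3: S0 reads c0=-3 → after 3×micro: 3; S1 reads c0=-3 → after 1×micro: 3 ⇒ (c0=3, c1=3)
[Gauss-Seidel] macro 1: S0 reads c0=-3 → after 3×micro: 3; S1 reads c0=3 → after 1×micro: 4 ⇒ (c0=3, c1=4)
[Gauss-Seidel] macro 2: S0 reads c0=3 → after 3×micro: -3; S1 reads c0=-3 → after 1×micro: 3 ⇒ (c0=-3, c1=3)
[Gauss-Seidel] macro 3: S0 reads c0=-3 → after 3×micro: 3; S1 reads c0=3 → after 1×micro: 4 ⇒ (c0=3, c1=4)

first divergence at macro-step: 1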